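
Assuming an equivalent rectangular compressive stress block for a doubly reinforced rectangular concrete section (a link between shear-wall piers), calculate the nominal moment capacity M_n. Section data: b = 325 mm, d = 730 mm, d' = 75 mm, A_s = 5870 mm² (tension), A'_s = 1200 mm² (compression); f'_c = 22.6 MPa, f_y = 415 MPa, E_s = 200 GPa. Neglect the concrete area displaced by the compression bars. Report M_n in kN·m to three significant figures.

Assume both tension and compression steel yield.
Net tension couple steel: A_s − A'_s = 4670 mm².
a = (A_s − A'_s) f_y / (0.85 f'_c b) = 1938050/(0.85 × 22.6 × 325) = 310.42 mm.
c = a/β₁ = 310.42/0.85 = 365.20 mm; ε'_s = 0.003(c − d')/c = 0.0024 ≥ f_y/E_s = 0.0021, so compression steel does yield.
M_n = (A_s − A'_s) f_y (d − a/2) + A'_s f_y (d − d') = [1938050 × (730 − 155.21) + 498000 × (730 − 75)] × 10⁻⁶ = 1113.97 + 326.19 = 1440.16 kN·m.

M_n ≈ 1440 kN·m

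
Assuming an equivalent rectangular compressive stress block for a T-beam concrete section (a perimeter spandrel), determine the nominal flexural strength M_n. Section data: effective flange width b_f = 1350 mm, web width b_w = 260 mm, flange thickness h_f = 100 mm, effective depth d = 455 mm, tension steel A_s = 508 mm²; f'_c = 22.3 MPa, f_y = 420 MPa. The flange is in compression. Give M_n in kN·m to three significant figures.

Tension: T = A_s f_y = 508 × 420 = 213360 N.
Try a within the flange: a = T/(0.85 f'_c b_f) = 213360/(0.85 × 22.3 × 1350) = 8.34 mm.
Since a = 8.34 ≤ h_f = 100 mm, the stress block lies entirely in the flange; analyse as a rectangular beam of width b_f.
M_n = T(d − a/2) = 213360 × (455 − 4.17) = 96.19 × 10⁶ N·mm.
M_n = 96.19 kN·m.

M_n ≈ 96.2 kN·m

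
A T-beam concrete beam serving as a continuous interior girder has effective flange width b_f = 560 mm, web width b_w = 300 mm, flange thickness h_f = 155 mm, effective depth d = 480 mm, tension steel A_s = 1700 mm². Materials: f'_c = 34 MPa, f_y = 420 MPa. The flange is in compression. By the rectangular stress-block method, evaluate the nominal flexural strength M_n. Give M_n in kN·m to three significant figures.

Tension: T = A_s f_y = 1700 × 420 = 714000 N.
Try a within the flange: a = T/(0.85 f'_c b_f) = 714000/(0.85 × 34 × 560) = 44.12 mm.
Since a = 44.12 ≤ h_f = 155 mm, the stress block lies entirely in the flange; analyse as a rectangular beam of width b_f.
M_n = T(d − a/2) = 714000 × (480 − 22.06) = 326.97 × 10⁶ N·mm.
M_n = 326.97 kN·m.

M_n ≈ 327 kN·m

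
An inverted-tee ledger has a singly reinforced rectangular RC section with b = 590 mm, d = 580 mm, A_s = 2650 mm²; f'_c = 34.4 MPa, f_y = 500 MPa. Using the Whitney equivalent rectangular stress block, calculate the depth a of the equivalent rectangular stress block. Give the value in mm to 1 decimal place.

a ≈ 76.8 mm

T = A_s f_y = 2650 × 500 = 1325000 N = 1325 kN.
Setting C = 0.85 f'_c a b equal to T: a = 1325000/(0.85 × 34.4 × 590) = 76.8 mm.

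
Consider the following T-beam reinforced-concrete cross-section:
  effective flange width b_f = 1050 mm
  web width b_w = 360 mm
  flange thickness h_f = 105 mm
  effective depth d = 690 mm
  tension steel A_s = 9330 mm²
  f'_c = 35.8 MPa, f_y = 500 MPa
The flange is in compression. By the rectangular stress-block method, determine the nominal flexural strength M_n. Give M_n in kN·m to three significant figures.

Tension: T = A_s f_y = 9330 × 500 = 4665000 N.
Try a within the flange: a = T/(0.85 f'_c b_f) = 4665000/(0.85 × 35.8 × 1050) = 146.00 mm.
a = 146.00 > h_f = 105 mm: the block extends into the web. Split into flange-overhang and web parts.
C_f = 0.85 f'_c (b_f − b_w) h_f = 0.85 × 35.8 × (1050 − 360) × 105 = 2204654 N.
Remaining web compression depth: a_w = (T − C_f)/(0.85 f'_c b_w) = (4665000 − 2204654)/(0.85 × 35.8 × 360) = 224.59 mm.
M_n = C_f(d − h_f/2) + (T − C_f)(d − a_w/2) = 2204654 × (690 − 52.5) + 2460346 × (690 − 112.295) = 1405.47 + 1421.35 = 2826.82 × 10⁶ N·mm.
M_n = 2826.82 kN·m.

M_n ≈ 2830 kN·m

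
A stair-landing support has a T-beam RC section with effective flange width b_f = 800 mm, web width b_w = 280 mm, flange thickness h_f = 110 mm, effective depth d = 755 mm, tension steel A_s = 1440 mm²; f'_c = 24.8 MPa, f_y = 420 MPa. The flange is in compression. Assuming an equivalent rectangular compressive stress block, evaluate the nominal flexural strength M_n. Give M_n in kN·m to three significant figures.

Tension: T = A_s f_y = 1440 × 420 = 604800 N.
Try a within the flange: a = T/(0.85 f'_c b_f) = 604800/(0.85 × 24.8 × 800) = 35.86 mm.
Since a = 35.86 ≤ h_f = 110 mm, the stress block lies entirely in the flange; analyse as a rectangular beam of width b_f.
M_n = T(d − a/2) = 604800 × (755 − 17.93) = 445.78 × 10⁶ N·mm.
M_n = 445.78 kN·m.

M_n ≈ 446 kN·m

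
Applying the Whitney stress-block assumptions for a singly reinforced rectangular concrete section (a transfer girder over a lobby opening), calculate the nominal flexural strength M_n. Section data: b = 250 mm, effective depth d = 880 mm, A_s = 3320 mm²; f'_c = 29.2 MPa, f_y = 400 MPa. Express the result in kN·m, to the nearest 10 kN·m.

M_n ≈ 1030 kN·m

T = A_s f_y = 3320 × 400 = 1328000 N = 1328 kN.
From C = T: a = T/(0.85 f'_c b) = 1328000/(0.85 × 29.2 × 250) = 214.02 mm.
M_n = T(d − a/2) = 1328 kN × (880 − 107.01) mm = 1026.53 kN·m.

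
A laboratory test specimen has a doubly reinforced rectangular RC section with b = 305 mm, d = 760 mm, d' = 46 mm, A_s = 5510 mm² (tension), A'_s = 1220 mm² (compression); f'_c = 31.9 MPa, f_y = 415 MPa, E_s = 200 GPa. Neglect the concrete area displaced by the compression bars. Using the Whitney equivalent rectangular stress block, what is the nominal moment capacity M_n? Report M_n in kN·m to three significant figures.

Assume both tension and compression steel yield.
Net tension couple steel: A_s − A'_s = 4290 mm².
a = (A_s − A'_s) f_y / (0.85 f'_c b) = 1780350/(0.85 × 31.9 × 305) = 215.28 mm.
c = a/β₁ = 215.28/0.822 = 261.90 mm; ε'_s = 0.003(c − d')/c = 0.0025 ≥ f_y/E_s = 0.0021, so compression steel does yield.
M_n = (A_s − A'_s) f_y (d − a/2) + A'_s f_y (d − d') = [1780350 × (760 − 107.64) + 506300 × (760 − 46)] × 10⁻⁶ = 1161.43 + 361.50 = 1522.93 kN·m.

M_n ≈ 1520 kN·m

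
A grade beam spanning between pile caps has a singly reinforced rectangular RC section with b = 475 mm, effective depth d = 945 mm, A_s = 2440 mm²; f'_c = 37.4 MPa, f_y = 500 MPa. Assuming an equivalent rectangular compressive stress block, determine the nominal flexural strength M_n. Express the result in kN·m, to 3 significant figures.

M_n ≈ 1100 kN·m

T = A_s f_y = 2440 × 500 = 1220000 N = 1220 kN.
From C = T: a = T/(0.85 f'_c b) = 1220000/(0.85 × 37.4 × 475) = 80.79 mm.
M_n = T(d − a/2) = 1220 kN × (945 − 40.395) mm = 1103.62 kN·m.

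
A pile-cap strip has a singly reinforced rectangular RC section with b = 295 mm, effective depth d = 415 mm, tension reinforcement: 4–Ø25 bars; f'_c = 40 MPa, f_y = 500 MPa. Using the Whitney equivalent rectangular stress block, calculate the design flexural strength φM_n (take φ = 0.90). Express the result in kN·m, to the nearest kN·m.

A_s = 4 × 491 = 1964 mm².
T = A_s f_y = 1964 × 500 = 982000 N = 982 kN.
From C = T: a = T/(0.85 f'_c b) = 982000/(0.85 × 40 × 295) = 97.91 mm.
M_n = T(d − a/2) = 982 kN × (415 − 48.955) mm = 359.46 kN·m.
φM_n = 0.90 × 359.46 = 323.51 kN·m.

φM_n ≈ 324 kN·m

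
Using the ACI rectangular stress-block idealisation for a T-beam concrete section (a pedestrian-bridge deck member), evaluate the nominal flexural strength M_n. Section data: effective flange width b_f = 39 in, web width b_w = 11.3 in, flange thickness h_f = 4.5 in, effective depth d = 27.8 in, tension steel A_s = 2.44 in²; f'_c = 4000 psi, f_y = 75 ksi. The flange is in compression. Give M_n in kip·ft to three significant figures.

Tension: T = A_s f_y = 2.44 × 75 = 183 kips.
Try a within the flange: a = T/(0.85 f'_c b_f) = 183/(0.85 × 4 × 39) = 1.380 in.
Since a = 1.380 ≤ h_f = 4.5 in, the stress block lies entirely in the flange; analyse as a rectangular beam of width b_f.
M_n = T(d − a/2) = 183 × (27.8 − 0.69) = 4961.1 kip·in.
M_n = 4961.1/12 = 413.43 kip·ft.

M_n ≈ 413 kip·ft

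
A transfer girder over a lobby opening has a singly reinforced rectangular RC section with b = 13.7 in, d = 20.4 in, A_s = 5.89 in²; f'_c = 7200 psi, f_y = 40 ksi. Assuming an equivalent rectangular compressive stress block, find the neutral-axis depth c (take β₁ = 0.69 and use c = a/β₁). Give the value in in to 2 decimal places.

T = A_s f_y = 5.89 × 40 = 235.6 kips.
a = T/(0.85 f'_c b) = 235.6/(0.85 × 7.2 × 13.7) = 2.8100 in.
With β₁ = 0.69, c = a/β₁ = 2.8100/0.69 = 4.07 in.

c ≈ 4.07 in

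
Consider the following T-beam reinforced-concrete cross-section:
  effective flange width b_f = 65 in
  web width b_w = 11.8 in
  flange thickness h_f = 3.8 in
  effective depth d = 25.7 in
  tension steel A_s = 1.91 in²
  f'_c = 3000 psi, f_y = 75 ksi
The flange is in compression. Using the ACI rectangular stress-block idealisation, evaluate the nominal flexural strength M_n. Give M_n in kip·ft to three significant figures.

Tension: T = A_s f_y = 1.91 × 75 = 143.25 kips.
Try a within the flange: a = T/(0.85 f'_c b_f) = 143.25/(0.85 × 3 × 65) = 0.864 in.
Since a = 0.864 ≤ h_f = 3.8 in, the stress block lies entirely in the flange; analyse as a rectangular beam of width b_f.
M_n = T(d − a/2) = 143.25 × (25.7 − 0.432) = 3619.6 kip·in.
M_n = 3619.6/12 = 301.63 kip·ft.

M_n ≈ 302 kip·ft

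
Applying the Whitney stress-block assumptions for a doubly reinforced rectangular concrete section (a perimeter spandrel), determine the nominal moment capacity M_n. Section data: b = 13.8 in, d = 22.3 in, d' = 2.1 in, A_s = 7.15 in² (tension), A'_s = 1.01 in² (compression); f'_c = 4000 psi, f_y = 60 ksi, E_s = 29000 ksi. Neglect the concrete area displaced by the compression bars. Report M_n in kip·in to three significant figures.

M_n ≈ 7990 kip·in

Assume both steels yield.
a = (A_s − A'_s) f_y/(0.85 f'_c b) = (7.15 − 1.01) × 60/(0.85 × 4 × 13.8) = 7.852 in.
c = a/β₁ = 7.852/0.85 = 9.238 in; ε'_s = 0.003(c − d')/c = 0.0023 ≥ ε_y = 0.0021, so the compression steel yields.
M_n = (A_s − A'_s) f_y (d − a/2) + A'_s f_y (d − d') = 368.4 × (22.3 − 3.926) + 60.6 × (22.3 − 2.1) = 6769.0 + 1224.1 = 7993.1 kip·in.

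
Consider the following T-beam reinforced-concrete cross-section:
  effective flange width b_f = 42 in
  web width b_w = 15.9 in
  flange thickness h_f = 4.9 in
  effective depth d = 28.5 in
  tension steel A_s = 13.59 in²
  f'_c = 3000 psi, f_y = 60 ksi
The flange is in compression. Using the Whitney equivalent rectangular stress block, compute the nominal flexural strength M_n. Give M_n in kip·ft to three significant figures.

Tension: T = A_s f_y = 13.59 × 60 = 815.4 kips.
Try a within the flange: a = T/(0.85 f'_c b_f) = 815.4/(0.85 × 3 × 42) = 7.613 in.
a = 7.613 > h_f = 4.9 in: the block extends into the web. Split into flange-overhang and web parts.
C_f = 0.85 f'_c (b_f − b_w) h_f = 0.85 × 3 × (42 − 15.9) × 4.9 = 326.1 kips.
Remaining web compression depth: a_w = (T − C_f)/(0.85 f'_c b_w) = (815.4 − 326.1)/(0.85 × 3 × 15.9) = 12.068 in.
M_n = C_f(d − h_f/2) + (T − C_f)(d − a_w/2) = 326.1 × (28.5 − 2.45) + 489.3 × (28.5 − 6.034) = 8494.9 + 10992.6 = 19487.5 kip·in.
M_n = 19487.5/12 = 1623.96 kip·ft.

M_n ≈ 1620 kip·ft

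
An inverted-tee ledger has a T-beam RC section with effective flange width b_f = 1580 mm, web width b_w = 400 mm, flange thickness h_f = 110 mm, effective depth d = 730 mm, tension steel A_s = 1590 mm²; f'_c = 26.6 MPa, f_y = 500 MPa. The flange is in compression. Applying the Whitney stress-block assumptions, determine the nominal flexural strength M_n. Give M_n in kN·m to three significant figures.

Tension: T = A_s f_y = 1590 × 500 = 795000 N.
Try a within the flange: a = T/(0.85 f'_c b_f) = 795000/(0.85 × 26.6 × 1580) = 22.25 mm.
Since a = 22.25 ≤ h_f = 110 mm, the stress block lies entirely in the flange; analyse as a rectangular beam of width b_f.
M_n = T(d − a/2) = 795000 × (730 − 11.125) = 571.51 × 10⁶ N·mm.
M_n = 571.51 kN·m.

M_n ≈ 572 kN·m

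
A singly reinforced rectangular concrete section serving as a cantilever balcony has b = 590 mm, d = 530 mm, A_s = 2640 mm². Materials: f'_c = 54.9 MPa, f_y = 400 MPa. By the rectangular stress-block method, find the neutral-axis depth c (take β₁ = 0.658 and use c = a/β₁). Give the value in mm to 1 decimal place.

c ≈ 58.3 mm

T = A_s f_y = 2640 × 400 = 1056000 N = 1056 kN.
Setting C = 0.85 f'_c a b equal to T: a = 1056000/(0.85 × 54.9 × 590) = 38.355 mm.
With β₁ = 0.658, c = a/β₁ = 38.355/0.658 = 58.3 mm.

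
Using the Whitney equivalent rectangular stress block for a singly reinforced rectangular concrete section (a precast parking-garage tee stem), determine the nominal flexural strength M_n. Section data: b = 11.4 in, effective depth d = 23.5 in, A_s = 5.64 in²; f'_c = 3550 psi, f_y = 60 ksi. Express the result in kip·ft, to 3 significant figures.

T = A_s f_y = 5.64 × 60 = 338.4 kips.
a = T/(0.85 f'_c b) = 338.4/(0.85 × 3.55 × 11.4) = 9.837 in.
M_n = T(d − a/2) = 338.4 × (23.5 − 4.9185) = 6288.0 kip·in = 6288.0/12 = 524.00 kip·ft.

M_n ≈ 524 kip·ft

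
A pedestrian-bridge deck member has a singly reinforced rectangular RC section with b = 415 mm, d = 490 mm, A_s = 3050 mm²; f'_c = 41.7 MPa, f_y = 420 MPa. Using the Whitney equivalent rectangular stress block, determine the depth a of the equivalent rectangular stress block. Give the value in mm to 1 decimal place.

a ≈ 87.1 mm

T = A_s f_y = 3050 × 420 = 1281000 N = 1281 kN.
Setting C = 0.85 f'_c a b equal to T: a = 1281000/(0.85 × 41.7 × 415) = 87.1 mm.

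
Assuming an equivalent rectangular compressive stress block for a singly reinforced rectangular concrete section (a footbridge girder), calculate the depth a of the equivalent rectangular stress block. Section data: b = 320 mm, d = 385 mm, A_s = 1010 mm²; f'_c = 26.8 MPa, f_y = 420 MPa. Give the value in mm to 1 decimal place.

a ≈ 58.2 mm

T = A_s f_y = 1010 × 420 = 424200 N = 424.2 kN.
Setting C = 0.85 f'_c a b equal to T: a = 424200/(0.85 × 26.8 × 320) = 58.2 mm.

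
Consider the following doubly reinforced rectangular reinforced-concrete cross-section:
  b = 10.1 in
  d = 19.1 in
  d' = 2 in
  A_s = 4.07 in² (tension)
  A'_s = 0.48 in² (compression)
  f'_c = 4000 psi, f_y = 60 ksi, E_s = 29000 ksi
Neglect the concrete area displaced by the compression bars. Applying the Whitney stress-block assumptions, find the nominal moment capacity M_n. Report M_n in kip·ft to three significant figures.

M_n ≈ 328 kip·ft

Assume both steels yield.
a = (A_s − A'_s) f_y/(0.85 f'_c b) = (4.07 − 0.48) × 60/(0.85 × 4 × 10.1) = 6.273 in.
c = a/β₁ = 6.273/0.85 = 7.380 in; ε'_s = 0.003(c − d')/c = 0.0022 ≥ ε_y = 0.0021, so the compression steel yields.
M_n = (A_s − A'_s) f_y (d − a/2) + A'_s f_y (d − d') = 215.4 × (19.1 − 3.1365) + 28.8 × (19.1 − 2) = 3438.5 + 492.5 = 3931.0 kip·in = 3931.0/12 = 327.58 kip·ft.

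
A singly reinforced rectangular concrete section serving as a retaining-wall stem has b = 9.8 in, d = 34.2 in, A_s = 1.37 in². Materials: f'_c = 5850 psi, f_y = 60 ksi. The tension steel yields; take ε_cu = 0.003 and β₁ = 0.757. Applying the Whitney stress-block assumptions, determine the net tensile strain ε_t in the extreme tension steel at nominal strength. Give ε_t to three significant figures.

ε_t ≈ 0.0430

a = A_s f_y/(0.85 f'_c b) = 1.687 in.
β₁ = 0.757, so c = a/β₁ = 1.687/0.757 = 2.229 in.
From the linear strain diagram with ε_cu = 0.003: ε_t = 0.003 (d − c)/c = 0.003 × (34.2 − 2.229)/2.229 = 0.0430.
Since ε_t ≥ 0.005, the section is tension-controlled.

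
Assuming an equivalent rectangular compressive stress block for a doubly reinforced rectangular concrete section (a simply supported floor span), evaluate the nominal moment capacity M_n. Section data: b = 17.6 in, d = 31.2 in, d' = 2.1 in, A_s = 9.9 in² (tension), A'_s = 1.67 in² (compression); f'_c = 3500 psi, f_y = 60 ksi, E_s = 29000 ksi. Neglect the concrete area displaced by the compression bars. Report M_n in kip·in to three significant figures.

Assume both steels yield.
a = (A_s − A'_s) f_y/(0.85 f'_c b) = (9.9 − 1.67) × 60/(0.85 × 3.5 × 17.6) = 9.431 in.
c = a/β₁ = 9.431/0.85 = 11.095 in; ε'_s = 0.003(c − d')/c = 0.0024 ≥ ε_y = 0.0021, so the compression steel yields.
M_n = (A_s − A'_s) f_y (d − a/2) + A'_s f_y (d − d') = 493.8 × (31.2 − 4.7155) + 100.2 × (31.2 − 2.1) = 13078.0 + 2915.8 = 15993.8 kip·in.

M_n ≈ 16000 kip·in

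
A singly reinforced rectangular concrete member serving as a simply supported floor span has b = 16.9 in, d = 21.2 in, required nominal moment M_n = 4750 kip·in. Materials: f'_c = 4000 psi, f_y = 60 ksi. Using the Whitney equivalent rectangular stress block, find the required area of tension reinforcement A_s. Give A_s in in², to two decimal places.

A_s ≈ 4.16 in²

From M_n = 0.85 f'_c a b (d − a/2):
a = d − √(d² − 2M_n/(0.85 f'_c b)) = 21.2 − √(21.2² − 2 × 4750/(0.85 × 4 × 16.9)) = 4.345 in.
A_s = 0.85 f'_c a b / f_y = 0.85 × 4 × 4.345 × 16.9 / 60 = 4.161 in².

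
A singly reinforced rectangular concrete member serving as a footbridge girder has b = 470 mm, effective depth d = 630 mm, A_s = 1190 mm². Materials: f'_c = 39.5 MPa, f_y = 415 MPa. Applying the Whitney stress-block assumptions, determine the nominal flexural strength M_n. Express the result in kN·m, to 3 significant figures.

T = A_s f_y = 1190 × 415 = 493850 N = 493.85 kN.
From C = T: a = T/(0.85 f'_c b) = 493850/(0.85 × 39.5 × 470) = 31.30 mm.
M_n = T(d − a/2) = 493.85 kN × (630 − 15.65) mm = 303.40 kN·m.

M_n ≈ 303 kN·m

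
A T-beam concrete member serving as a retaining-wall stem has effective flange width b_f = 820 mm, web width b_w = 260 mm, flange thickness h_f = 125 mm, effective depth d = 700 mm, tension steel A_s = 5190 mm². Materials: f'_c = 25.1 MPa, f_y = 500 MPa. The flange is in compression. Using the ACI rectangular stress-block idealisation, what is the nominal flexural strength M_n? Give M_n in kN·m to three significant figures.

M_n ≈ 1610 kN·m

Tension: T = A_s f_y = 5190 × 500 = 2595000 N.
Try a within the flange: a = T/(0.85 f'_c b_f) = 2595000/(0.85 × 25.1 × 820) = 148.33 mm.
a = 148.33 > h_f = 125 mm: the block extends into the web. Split into flange-overhang and web parts.
C_f = 0.85 f'_c (b_f − b_w) h_f = 0.85 × 25.1 × (820 − 260) × 125 = 1493450 N.
Remaining web compression depth: a_w = (T − C_f)/(0.85 f'_c b_w) = (2595000 − 1493450)/(0.85 × 25.1 × 260) = 198.58 mm.
M_n = C_f(d − h_f/2) + (T − C_f)(d − a_w/2) = 1493450 × (700 − 62.5) + 1101550 × (700 − 99.29) = 952.07 + 661.71 = 1613.78 × 10⁶ N·mm.
M_n = 1613.78 kN·m.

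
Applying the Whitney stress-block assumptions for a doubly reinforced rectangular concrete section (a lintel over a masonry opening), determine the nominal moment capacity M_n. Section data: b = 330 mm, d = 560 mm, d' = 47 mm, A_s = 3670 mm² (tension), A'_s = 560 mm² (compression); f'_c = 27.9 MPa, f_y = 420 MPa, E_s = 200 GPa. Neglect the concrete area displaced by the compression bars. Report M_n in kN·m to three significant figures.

M_n ≈ 743 kN·m

Assume both tension and compression steel yield.
Net tension couple steel: A_s − A'_s = 3110 mm².
a = (A_s − A'_s) f_y / (0.85 f'_c b) = 1306200/(0.85 × 27.9 × 330) = 166.91 mm.
c = a/β₁ = 166.91/0.85 = 196.36 mm; ε'_s = 0.003(c − d')/c = 0.0023 ≥ f_y/E_s = 0.0021, so compression steel does yield.
M_n = (A_s − A'_s) f_y (d − a/2) + A'_s f_y (d − d') = [1306200 × (560 − 83.455) + 235200 × (560 − 47)] × 10⁻⁶ = 622.46 + 120.66 = 743.12 kN·m.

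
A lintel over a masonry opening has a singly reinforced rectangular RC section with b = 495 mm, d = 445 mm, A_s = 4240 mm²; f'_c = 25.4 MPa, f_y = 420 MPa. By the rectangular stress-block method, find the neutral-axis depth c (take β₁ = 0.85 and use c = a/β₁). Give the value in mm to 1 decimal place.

T = A_s f_y = 4240 × 420 = 1780800 N = 1780.8 kN.
Setting C = 0.85 f'_c a b equal to T: a = 1780800/(0.85 × 25.4 × 495) = 166.632 mm.
With β₁ = 0.85, c = a/β₁ = 166.632/0.85 = 196.0 mm.

c ≈ 196.0 mm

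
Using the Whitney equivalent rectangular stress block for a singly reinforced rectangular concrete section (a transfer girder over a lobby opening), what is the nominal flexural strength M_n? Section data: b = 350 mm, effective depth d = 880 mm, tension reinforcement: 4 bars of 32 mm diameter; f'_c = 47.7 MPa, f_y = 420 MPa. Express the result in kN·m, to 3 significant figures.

A_s = 4 × 804 = 3216 mm².
T = A_s f_y = 3216 × 420 = 1350720 N = 1350.72 kN.
From C = T: a = T/(0.85 f'_c b) = 1350720/(0.85 × 47.7 × 350) = 95.18 mm.
M_n = T(d − a/2) = 1350.72 kN × (880 − 47.59) mm = 1124.35 kN·m.

M_n ≈ 1120 kN·m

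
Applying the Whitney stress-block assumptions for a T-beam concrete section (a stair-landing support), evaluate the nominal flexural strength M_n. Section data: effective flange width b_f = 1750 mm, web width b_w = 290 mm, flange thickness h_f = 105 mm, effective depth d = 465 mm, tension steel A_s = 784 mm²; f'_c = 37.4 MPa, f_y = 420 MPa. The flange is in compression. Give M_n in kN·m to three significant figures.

Tension: T = A_s f_y = 784 × 420 = 329280 N.
Try a within the flange: a = T/(0.85 f'_c b_f) = 329280/(0.85 × 37.4 × 1750) = 5.92 mm.
Since a = 5.92 ≤ h_f = 105 mm, the stress block lies entirely in the flange; analyse as a rectangular beam of width b_f.
M_n = T(d − a/2) = 329280 × (465 − 2.96) = 152.14 × 10⁶ N·mm.
M_n = 152.14 kN·m.

M_n ≈ 152 kN·m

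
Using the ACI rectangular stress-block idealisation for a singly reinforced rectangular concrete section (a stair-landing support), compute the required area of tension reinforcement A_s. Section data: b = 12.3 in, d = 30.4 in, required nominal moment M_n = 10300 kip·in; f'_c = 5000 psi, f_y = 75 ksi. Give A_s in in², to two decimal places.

From M_n = 0.85 f'_c a b (d − a/2):
a = d − √(d² − 2M_n/(0.85 f'_c b)) = 30.4 − √(30.4² − 2 × 10300/(0.85 × 5 × 12.3)) = 7.376 in.
A_s = 0.85 f'_c a b / f_y = 0.85 × 5 × 7.376 × 12.3 / 75 = 5.141 in².

A_s ≈ 5.14 in²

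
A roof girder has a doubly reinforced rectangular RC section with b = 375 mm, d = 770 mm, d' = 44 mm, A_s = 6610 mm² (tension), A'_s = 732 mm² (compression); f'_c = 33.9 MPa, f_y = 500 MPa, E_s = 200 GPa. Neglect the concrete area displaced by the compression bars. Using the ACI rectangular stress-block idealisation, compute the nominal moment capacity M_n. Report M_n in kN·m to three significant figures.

M_n ≈ 2130 kN·m

Assume both tension and compression steel yield.
Net tension couple steel: A_s − A'_s = 5878 mm².
a = (A_s − A'_s) f_y / (0.85 f'_c b) = 2939000/(0.85 × 33.9 × 375) = 271.99 mm.
c = a/β₁ = 271.99/0.808 = 336.62 mm; ε'_s = 0.003(c − d')/c = 0.0026 ≥ f_y/E_s = 0.0025, so compression steel does yield.
M_n = (A_s − A'_s) f_y (d − a/2) + A'_s f_y (d − d') = [2939000 × (770 − 135.995) + 366000 × (770 − 44)] × 10⁻⁶ = 1863.34 + 265.72 = 2129.06 kN·m.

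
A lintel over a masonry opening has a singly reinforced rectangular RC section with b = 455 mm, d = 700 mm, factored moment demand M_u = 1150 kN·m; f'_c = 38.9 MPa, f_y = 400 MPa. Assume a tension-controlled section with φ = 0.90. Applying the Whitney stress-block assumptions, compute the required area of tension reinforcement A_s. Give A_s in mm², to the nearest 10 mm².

M_n = M_u/φ = 1150/0.90 = 1277.78 kN·m.
With M_n = 0.85 f'_c a b (d − a/2), solve the quadratic for a:
a = d − √(d² − 2M_n/(0.85 f'_c b)) = 700 − √(700² − 2 × 1277.78×10⁶/(0.85 × 38.9 × 455)) = 134.20 mm.
A_s = 0.85 f'_c a b / f_y = 0.85 × 38.9 × 134.20 × 455 / 400 = 5047.5 mm².

A_s ≈ 5050 mm²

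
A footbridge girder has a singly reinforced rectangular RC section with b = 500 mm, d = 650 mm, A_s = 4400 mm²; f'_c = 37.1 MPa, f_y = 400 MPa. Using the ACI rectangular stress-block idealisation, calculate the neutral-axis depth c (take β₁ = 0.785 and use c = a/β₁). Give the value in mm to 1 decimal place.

c ≈ 142.2 mm

T = A_s f_y = 4400 × 400 = 1760000 N = 1760 kN.
Setting C = 0.85 f'_c a b equal to T: a = 1760000/(0.85 × 37.1 × 500) = 111.622 mm.
With β₁ = 0.785, c = a/β₁ = 111.622/0.785 = 142.2 mm.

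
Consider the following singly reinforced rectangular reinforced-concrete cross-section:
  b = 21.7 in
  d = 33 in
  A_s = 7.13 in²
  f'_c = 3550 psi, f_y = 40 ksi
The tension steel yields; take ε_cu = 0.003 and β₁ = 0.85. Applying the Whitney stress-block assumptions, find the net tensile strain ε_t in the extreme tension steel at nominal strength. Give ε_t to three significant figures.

ε_t ≈ 0.0163

a = A_s f_y/(0.85 f'_c b) = 4.356 in.
β₁ = 0.85, so c = a/β₁ = 4.356/0.85 = 5.125 in.
From the linear strain diagram with ε_cu = 0.003: ε_t = 0.003 (d − c)/c = 0.003 × (33 − 5.125)/5.125 = 0.0163.
Since ε_t ≥ 0.005, the section is tension-controlled.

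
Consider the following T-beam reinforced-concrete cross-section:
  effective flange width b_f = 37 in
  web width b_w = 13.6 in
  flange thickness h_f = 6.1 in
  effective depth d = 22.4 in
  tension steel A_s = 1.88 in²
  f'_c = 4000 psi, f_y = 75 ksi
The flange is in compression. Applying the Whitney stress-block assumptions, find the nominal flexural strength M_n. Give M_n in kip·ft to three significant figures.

Tension: T = A_s f_y = 1.88 × 75 = 141 kips.
Try a within the flange: a = T/(0.85 f'_c b_f) = 141/(0.85 × 4 × 37) = 1.121 in.
Since a = 1.121 ≤ h_f = 6.1 in, the stress block lies entirely in the flange; analyse as a rectangular beam of width b_f.
M_n = T(d − a/2) = 141 × (22.4 − 0.5605) = 3079.4 kip·in.
M_n = 3079.4/12 = 256.62 kip·ft.

M_n ≈ 257 kip·ft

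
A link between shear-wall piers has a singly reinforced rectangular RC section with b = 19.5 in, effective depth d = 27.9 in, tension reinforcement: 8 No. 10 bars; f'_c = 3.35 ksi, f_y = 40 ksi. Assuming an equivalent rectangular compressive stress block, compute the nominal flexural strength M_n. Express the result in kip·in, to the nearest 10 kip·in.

A_s = 8 × 1.27 = 10.16 in².
T = A_s f_y = 10.16 × 40 = 406.4 kips.
a = T/(0.85 f'_c b) = 406.4/(0.85 × 3.35 × 19.5) = 7.319 in.
M_n = T(d − a/2) = 406.4 × (27.9 − 3.6595) = 9851.3 kip·in.

M_n ≈ 9850 kip·in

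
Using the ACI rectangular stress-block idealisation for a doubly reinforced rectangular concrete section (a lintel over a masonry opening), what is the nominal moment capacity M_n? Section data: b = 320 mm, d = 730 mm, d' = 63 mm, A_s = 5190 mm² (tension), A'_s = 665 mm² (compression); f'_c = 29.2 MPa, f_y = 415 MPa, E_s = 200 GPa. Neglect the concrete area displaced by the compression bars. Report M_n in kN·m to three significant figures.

Assume both tension and compression steel yield.
Net tension couple steel: A_s − A'_s = 4525 mm².
a = (A_s − A'_s) f_y / (0.85 f'_c b) = 1877875/(0.85 × 29.2 × 320) = 236.44 mm.
c = a/β₁ = 236.44/0.841 = 281.14 mm; ε'_s = 0.003(c − d')/c = 0.0023 ≥ f_y/E_s = 0.0021, so compression steel does yield.
M_n = (A_s − A'_s) f_y (d − a/2) + A'_s f_y (d − d') = [1877875 × (730 − 118.22) + 275975 × (730 − 63)] × 10⁻⁶ = 1148.85 + 184.08 = 1332.93 kN·m.

M_n ≈ 1330 kN·m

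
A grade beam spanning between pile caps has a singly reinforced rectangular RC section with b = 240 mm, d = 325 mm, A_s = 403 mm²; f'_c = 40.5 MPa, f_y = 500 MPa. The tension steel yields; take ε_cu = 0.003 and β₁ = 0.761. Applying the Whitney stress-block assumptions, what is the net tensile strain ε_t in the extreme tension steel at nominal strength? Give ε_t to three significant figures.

ε_t ≈ 0.0274

a = A_s f_y/(0.85 f'_c b) = 24.39 mm.
β₁ = 0.761, so c = a/β₁ = 24.39/0.761 = 32.05 mm.
From the linear strain diagram with ε_cu = 0.003: ε_t = 0.003 (d − c)/c = 0.003 × (325 − 32.05)/32.05 = 0.0274.
Since ε_t ≥ 0.005, the section is tension-controlled.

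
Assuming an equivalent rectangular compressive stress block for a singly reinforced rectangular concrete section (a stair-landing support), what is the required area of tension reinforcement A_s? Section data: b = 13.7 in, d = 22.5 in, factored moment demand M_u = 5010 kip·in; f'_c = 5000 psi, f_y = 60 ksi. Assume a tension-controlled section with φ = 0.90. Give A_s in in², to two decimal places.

A_s ≈ 4.61 in²

M_n = M_u/φ = 5010/0.90 = 5566.67 kip·in.
From M_n = 0.85 f'_c a b (d − a/2):
a = d − √(d² − 2M_n/(0.85 f'_c b)) = 22.5 − √(22.5² − 2 × 5566.67/(0.85 × 5 × 13.7)) = 4.751 in.
A_s = 0.85 f'_c a b / f_y = 0.85 × 5 × 4.751 × 13.7 / 60 = 4.610 in².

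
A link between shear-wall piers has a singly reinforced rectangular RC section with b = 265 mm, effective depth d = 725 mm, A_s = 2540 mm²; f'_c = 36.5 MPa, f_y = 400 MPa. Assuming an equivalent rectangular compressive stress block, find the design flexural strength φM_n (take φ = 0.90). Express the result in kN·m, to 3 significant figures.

T = A_s f_y = 2540 × 400 = 1016000 N = 1016 kN.
From C = T: a = T/(0.85 f'_c b) = 1016000/(0.85 × 36.5 × 265) = 123.58 mm.
M_n = T(d − a/2) = 1016 kN × (725 − 61.79) mm = 673.82 kN·m.
φM_n = 0.90 × 673.82 = 606.44 kN·m.

φM_n ≈ 606 kN·m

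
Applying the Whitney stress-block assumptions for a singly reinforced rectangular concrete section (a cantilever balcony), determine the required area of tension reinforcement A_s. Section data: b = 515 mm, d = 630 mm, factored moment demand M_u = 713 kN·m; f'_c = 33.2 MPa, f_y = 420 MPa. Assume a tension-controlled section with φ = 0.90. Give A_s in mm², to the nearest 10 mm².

M_n = M_u/φ = 713/0.90 = 792.222 kN·m.
With M_n = 0.85 f'_c a b (d − a/2), solve the quadratic for a:
a = d − √(d² − 2M_n/(0.85 f'_c b)) = 630 − √(630² − 2 × 792.222×10⁶/(0.85 × 33.2 × 515)) = 93.46 mm.
A_s = 0.85 f'_c a b / f_y = 0.85 × 33.2 × 93.46 × 515 / 420 = 3234.0 mm².

A_s ≈ 3230 mm²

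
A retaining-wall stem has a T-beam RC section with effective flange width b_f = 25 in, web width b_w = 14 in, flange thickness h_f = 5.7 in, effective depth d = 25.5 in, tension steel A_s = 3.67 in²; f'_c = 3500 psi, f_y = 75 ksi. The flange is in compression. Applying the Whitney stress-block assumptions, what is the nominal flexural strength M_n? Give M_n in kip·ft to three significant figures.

Tension: T = A_s f_y = 3.67 × 75 = 275.25 kips.
Try a within the flange: a = T/(0.85 f'_c b_f) = 275.25/(0.85 × 3.5 × 25) = 3.701 in.
Since a = 3.701 ≤ h_f = 5.7 in, the stress block lies entirely in the flange; analyse as a rectangular beam of width b_f.
M_n = T(d − a/2) = 275.25 × (25.5 − 1.8505) = 6509.5 kip·in.
M_n = 6509.5/12 = 542.46 kip·ft.

M_n ≈ 542 kip·ft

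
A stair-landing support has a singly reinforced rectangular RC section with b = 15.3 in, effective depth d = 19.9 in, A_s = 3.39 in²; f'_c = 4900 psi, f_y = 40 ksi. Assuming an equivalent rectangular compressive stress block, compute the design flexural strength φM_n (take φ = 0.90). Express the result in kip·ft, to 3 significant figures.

φM_n ≈ 192 kip·ft

T = A_s f_y = 3.39 × 40 = 135.6 kips.
a = T/(0.85 f'_c b) = 135.6/(0.85 × 4.9 × 15.3) = 2.128 in.
M_n = T(d − a/2) = 135.6 × (19.9 − 1.064) = 2554.2 kip·in = 2554.2/12 = 212.85 kip·ft.
φM_n = 0.90 × 212.85 = 191.57 kip·ft.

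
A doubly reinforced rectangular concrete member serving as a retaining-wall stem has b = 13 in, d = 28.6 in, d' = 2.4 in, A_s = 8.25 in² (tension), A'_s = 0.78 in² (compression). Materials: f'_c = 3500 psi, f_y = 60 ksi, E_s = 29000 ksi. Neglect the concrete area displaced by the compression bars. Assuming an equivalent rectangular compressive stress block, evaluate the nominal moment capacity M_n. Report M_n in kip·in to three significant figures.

M_n ≈ 11400 kip·in

Assume both steels yield.
a = (A_s − A'_s) f_y/(0.85 f'_c b) = (8.25 − 0.78) × 60/(0.85 × 3.5 × 13) = 11.589 in.
c = a/β₁ = 11.589/0.85 = 13.634 in; ε'_s = 0.003(c − d')/c = 0.0025 ≥ ε_y = 0.0021, so the compression steel yields.
M_n = (A_s − A'_s) f_y (d − a/2) + A'_s f_y (d − d') = 448.2 × (28.6 − 5.7945) + 46.8 × (28.6 − 2.4) = 10221.4 + 1226.2 = 11447.6 kip·in.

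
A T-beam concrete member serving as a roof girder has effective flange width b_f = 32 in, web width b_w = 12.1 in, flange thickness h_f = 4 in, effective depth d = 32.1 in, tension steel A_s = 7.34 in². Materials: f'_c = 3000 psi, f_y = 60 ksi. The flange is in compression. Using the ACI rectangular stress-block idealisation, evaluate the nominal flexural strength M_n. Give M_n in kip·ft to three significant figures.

M_n ≈ 1070 kip·ft

Tension: T = A_s f_y = 7.34 × 60 = 440.4 kips.
Try a within the flange: a = T/(0.85 f'_c b_f) = 440.4/(0.85 × 3 × 32) = 5.397 in.
a = 5.397 > h_f = 4 in: the block extends into the web. Split into flange-overhang and web parts.
C_f = 0.85 f'_c (b_f − b_w) h_f = 0.85 × 3 × (32 − 12.1) × 4 = 203.0 kips.
Remaining web compression depth: a_w = (T − C_f)/(0.85 f'_c b_w) = (440.4 − 203.0)/(0.85 × 3 × 12.1) = 7.694 in.
M_n = C_f(d − h_f/2) + (T − C_f)(d − a_w/2) = 203.0 × (32.1 − 2) + 237.4 × (32.1 − 3.847) = 6110.3 + 6707.3 = 12817.6 kip·in.
M_n = 12817.6/12 = 1068.13 kip·ft.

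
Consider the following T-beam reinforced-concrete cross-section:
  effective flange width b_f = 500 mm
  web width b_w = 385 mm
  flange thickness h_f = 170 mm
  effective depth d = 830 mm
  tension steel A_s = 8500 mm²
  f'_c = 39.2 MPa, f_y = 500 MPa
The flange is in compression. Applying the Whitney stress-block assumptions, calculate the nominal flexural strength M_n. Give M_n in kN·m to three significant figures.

Tension: T = A_s f_y = 8500 × 500 = 4250000 N.
Try a within the flange: a = T/(0.85 f'_c b_f) = 4250000/(0.85 × 39.2 × 500) = 255.10 mm.
a = 255.10 > h_f = 170 mm: the block extends into the web. Split into flange-overhang and web parts.
C_f = 0.85 f'_c (b_f − b_w) h_f = 0.85 × 39.2 × (500 − 385) × 170 = 651406 N.
Remaining web compression depth: a_w = (T − C_f)/(0.85 f'_c b_w) = (4250000 − 651406)/(0.85 × 39.2 × 385) = 280.52 mm.
M_n = C_f(d − h_f/2) + (T − C_f)(d − a_w/2) = 651406 × (830 − 85) + 3598594 × (830 − 140.26) = 485.30 + 2482.09 = 2967.39 × 10⁶ N·mm.
M_n = 2967.39 kN·m.

M_n ≈ 2970 kN·m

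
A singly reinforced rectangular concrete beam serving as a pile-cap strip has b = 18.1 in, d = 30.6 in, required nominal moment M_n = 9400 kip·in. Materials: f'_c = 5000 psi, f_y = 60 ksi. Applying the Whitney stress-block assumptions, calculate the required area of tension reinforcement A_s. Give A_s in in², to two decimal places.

From M_n = 0.85 f'_c a b (d − a/2):
a = d − √(d² − 2M_n/(0.85 f'_c b)) = 30.6 − √(30.6² − 2 × 9400/(0.85 × 5 × 18.1)) = 4.295 in.
A_s = 0.85 f'_c a b / f_y = 0.85 × 5 × 4.295 × 18.1 / 60 = 5.507 in².

A_s ≈ 5.51 in²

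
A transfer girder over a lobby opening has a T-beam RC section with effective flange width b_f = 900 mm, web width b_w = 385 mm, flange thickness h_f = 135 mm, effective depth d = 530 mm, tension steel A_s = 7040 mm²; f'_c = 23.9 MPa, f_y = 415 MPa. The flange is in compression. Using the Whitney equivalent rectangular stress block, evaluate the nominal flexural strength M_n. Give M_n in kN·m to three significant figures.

M_n ≈ 1310 kN·m

Tension: T = A_s f_y = 7040 × 415 = 2921600 N.
Try a within the flange: a = T/(0.85 f'_c b_f) = 2921600/(0.85 × 23.9 × 900) = 159.79 mm.
a = 159.79 > h_f = 135 mm: the block extends into the web. Split into flange-overhang and web parts.
C_f = 0.85 f'_c (b_f − b_w) h_f = 0.85 × 23.9 × (900 − 385) × 135 = 1412400 N.
Remaining web compression depth: a_w = (T − C_f)/(0.85 f'_c b_w) = (2921600 − 1412400)/(0.85 × 23.9 × 385) = 192.96 mm.
M_n = C_f(d − h_f/2) + (T − C_f)(d − a_w/2) = 1412400 × (530 − 67.5) + 1509200 × (530 − 96.48) = 653.24 + 654.27 = 1307.51 × 10⁶ N·mm.
M_n = 1307.51 kN·m.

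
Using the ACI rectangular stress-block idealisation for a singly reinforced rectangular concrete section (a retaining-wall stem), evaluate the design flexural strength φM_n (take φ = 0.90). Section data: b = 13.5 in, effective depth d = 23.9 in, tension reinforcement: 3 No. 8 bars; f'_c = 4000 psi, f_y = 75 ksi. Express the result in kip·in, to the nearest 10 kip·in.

A_s = 3 × 0.79 = 2.37 in².
T = A_s f_y = 2.37 × 75 = 177.75 kips.
a = T/(0.85 f'_c b) = 177.75/(0.85 × 4 × 13.5) = 3.873 in.
M_n = T(d − a/2) = 177.75 × (23.9 − 1.9365) = 3904.0 kip·in.
φM_n = 0.90 × 3904.0 = 3513.6 kip·in.

φM_n ≈ 3510 kip·in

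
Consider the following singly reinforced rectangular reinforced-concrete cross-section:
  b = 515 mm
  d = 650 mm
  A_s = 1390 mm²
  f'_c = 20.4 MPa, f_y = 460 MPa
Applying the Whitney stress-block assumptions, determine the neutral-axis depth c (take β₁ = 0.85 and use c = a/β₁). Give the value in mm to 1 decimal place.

c ≈ 84.2 mm

T = A_s f_y = 1390 × 460 = 639400 N = 639.4 kN.
Setting C = 0.85 f'_c a b equal to T: a = 639400/(0.85 × 20.4 × 515) = 71.601 mm.
With β₁ = 0.85, c = a/β₁ = 71.601/0.85 = 84.2 mm.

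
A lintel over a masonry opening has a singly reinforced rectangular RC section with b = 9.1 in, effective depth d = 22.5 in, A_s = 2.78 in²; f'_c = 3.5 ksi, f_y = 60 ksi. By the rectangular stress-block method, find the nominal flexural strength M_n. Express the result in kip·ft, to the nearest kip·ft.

M_n ≈ 270 kip·ft

T = A_s f_y = 2.78 × 60 = 166.8 kips.
a = T/(0.85 f'_c b) = 166.8/(0.85 × 3.5 × 9.1) = 6.161 in.
M_n = T(d − a/2) = 166.8 × (22.5 − 3.0805) = 3239.2 kip·in = 3239.2/12 = 269.93 kip·ft.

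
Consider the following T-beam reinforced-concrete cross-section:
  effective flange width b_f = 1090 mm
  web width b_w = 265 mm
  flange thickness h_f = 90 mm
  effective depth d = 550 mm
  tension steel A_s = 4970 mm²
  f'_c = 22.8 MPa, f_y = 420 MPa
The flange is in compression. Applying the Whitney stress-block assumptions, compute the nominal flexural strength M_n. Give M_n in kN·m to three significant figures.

M_n ≈ 1040 kN·m

Tension: T = A_s f_y = 4970 × 420 = 2087400 N.
Try a within the flange: a = T/(0.85 f'_c b_f) = 2087400/(0.85 × 22.8 × 1090) = 98.82 mm.
a = 98.82 > h_f = 90 mm: the block extends into the web. Split into flange-overhang and web parts.
C_f = 0.85 f'_c (b_f − b_w) h_f = 0.85 × 22.8 × (1090 − 265) × 90 = 1438965 N.
Remaining web compression depth: a_w = (T − C_f)/(0.85 f'_c b_w) = (2087400 − 1438965)/(0.85 × 22.8 × 265) = 126.26 mm.
M_n = C_f(d − h_f/2) + (T − C_f)(d − a_w/2) = 1438965 × (550 − 45) + 648435 × (550 − 63.13) = 726.68 + 315.70 = 1042.38 × 10⁶ N·mm.
M_n = 1042.38 kN·m.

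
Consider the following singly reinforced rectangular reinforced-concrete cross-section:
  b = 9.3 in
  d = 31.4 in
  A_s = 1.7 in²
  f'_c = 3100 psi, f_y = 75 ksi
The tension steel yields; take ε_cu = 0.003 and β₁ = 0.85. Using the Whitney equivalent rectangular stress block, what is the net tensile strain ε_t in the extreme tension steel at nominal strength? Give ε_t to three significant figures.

a = A_s f_y/(0.85 f'_c b) = 5.203 in.
β₁ = 0.85, so c = a/β₁ = 5.203/0.85 = 6.121 in.
From the linear strain diagram with ε_cu = 0.003: ε_t = 0.003 (d − c)/c = 0.003 × (31.4 − 6.121)/6.121 = 0.0124.
Since ε_t ≥ 0.005, the section is tension-controlled.

ε_t ≈ 0.0124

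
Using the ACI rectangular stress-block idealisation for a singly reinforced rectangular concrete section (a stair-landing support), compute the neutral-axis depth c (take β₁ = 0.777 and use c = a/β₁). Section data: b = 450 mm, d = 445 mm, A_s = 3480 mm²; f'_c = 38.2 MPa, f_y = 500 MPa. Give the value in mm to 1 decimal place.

c ≈ 153.3 mm

T = A_s f_y = 3480 × 500 = 1740000 N = 1740 kN.
Setting C = 0.85 f'_c a b equal to T: a = 1740000/(0.85 × 38.2 × 450) = 119.084 mm.
With β₁ = 0.777, c = a/β₁ = 119.084/0.777 = 153.3 mm.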